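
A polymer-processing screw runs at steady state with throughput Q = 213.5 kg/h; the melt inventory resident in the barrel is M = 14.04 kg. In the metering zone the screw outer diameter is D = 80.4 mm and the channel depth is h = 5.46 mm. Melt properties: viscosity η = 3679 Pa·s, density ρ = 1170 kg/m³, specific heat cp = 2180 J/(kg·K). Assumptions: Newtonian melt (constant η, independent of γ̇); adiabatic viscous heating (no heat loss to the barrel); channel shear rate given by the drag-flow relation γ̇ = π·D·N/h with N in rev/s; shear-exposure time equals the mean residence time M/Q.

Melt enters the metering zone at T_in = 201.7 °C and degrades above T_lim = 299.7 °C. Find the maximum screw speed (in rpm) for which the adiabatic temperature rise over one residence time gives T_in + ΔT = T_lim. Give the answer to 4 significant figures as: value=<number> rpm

value=21.97 rpm

Throughput in SI: Q_s = 213.5 kg/h ÷ 3600 s/h = 0.0593056 kg/s
t_res = M / Q_s = 14.04 / 0.0593056 = 236.74 s
Convert to metres: D = 0.0804 m, h = 0.00546 m
ΔT_a = T_lim − T_in = 299.7 °C − 201.7 °C = 98 K
γ̇_max² = ΔT_a·ρ·cp/(η·t_res) = 98·1170·2180/(3679·236.74) = 286.99 s⁻²
Take the square root: γ̇_max = √(286.99) = 16.9408 s⁻¹
N_max = γ̇_max·h / (π·D) = 16.9408 · 0.00546 / (π · 0.0804) = 0.366202 rev/s = 21.9721 rpm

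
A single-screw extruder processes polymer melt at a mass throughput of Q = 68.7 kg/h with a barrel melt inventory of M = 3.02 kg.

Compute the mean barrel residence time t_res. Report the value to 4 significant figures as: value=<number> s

Q_s = Q / 3600 = 68.7 / 3600 = 0.0190833 kg/s
t_res = M / Q_s = 3.02 / 0.0190833 = 158.253 s

value=158.3 s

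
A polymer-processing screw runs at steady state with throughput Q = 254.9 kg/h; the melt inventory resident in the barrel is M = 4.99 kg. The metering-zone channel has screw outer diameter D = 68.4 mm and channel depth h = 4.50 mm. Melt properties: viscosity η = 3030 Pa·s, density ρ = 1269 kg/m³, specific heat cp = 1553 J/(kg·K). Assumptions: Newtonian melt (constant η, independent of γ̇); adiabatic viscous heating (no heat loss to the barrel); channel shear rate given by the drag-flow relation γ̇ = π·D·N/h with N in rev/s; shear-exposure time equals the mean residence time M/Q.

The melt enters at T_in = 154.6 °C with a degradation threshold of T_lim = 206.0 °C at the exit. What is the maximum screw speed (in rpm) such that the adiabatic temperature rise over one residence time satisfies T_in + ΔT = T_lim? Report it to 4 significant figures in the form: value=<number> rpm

Throughput in SI: Q_s = 254.9 kg/h ÷ 3600 s/h = 0.0708056 kg/s
Mean residence time: t_res = M/Q_s = 4.99 kg / 0.0708056 kg/s = 70.4747 s
Geometry in SI: D = 68.4 mm → 0.0684 m, h = 4.50 mm → 0.0045 m
ΔT_a = T_lim − T_in = 206.0 °C − 154.6 °C = 51.4 K
Invert ΔT = ηγ̇²t_res/(ρcp) for γ̇: γ̇_max² = ΔT_a ρ cp / (η t_res) = 51.4·1269·1553 / (3030·70.4747) = 474.373 s⁻²
γ̇_max = √474.373 = 21.7801 s⁻¹
Solve γ̇ = πDN/h for N: N_max = γ̇_max·h/(π·D) = 21.7801 × 0.0045 / (π × 0.0684) = 0.456107 rev/s = 27.3664 rpm

value=27.37 rpm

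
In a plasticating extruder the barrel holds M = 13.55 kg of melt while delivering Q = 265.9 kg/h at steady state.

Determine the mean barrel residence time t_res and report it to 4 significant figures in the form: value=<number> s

Throughput in SI: Q_s = 265.9 kg/h ÷ 3600 s/h = 0.0738611 kg/s
Mean residence time: t_res = M/Q_s = 13.55 kg / 0.0738611 kg/s = 183.452 s

value=183.5 s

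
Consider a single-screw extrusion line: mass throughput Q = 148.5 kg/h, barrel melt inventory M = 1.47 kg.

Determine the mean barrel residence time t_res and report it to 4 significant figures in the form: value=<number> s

Throughput in SI: Q_s = 148.5 kg/h ÷ 3600 s/h = 0.04125 kg/s
t_res = M / Q_s = 1.47 / 0.04125 = 35.6364 s

value=35.64 s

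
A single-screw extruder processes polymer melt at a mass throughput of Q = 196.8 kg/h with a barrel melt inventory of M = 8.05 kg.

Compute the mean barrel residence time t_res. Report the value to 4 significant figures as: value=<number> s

Q_s = Q / 3600 = 196.8 / 3600 = 0.0546667 kg/s
Mean residence time: t_res = M/Q_s = 8.05 kg / 0.0546667 kg/s = 147.256 s

value=147.3 s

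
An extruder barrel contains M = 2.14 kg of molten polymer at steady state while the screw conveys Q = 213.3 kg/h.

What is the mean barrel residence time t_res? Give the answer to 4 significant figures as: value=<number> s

Throughput in SI: Q_s = 213.3 kg/h ÷ 3600 s/h = 0.05925 kg/s
Mean residence time: t_res = M/Q_s = 2.14 kg / 0.05925 kg/s = 36.1181 s

value=36.12 s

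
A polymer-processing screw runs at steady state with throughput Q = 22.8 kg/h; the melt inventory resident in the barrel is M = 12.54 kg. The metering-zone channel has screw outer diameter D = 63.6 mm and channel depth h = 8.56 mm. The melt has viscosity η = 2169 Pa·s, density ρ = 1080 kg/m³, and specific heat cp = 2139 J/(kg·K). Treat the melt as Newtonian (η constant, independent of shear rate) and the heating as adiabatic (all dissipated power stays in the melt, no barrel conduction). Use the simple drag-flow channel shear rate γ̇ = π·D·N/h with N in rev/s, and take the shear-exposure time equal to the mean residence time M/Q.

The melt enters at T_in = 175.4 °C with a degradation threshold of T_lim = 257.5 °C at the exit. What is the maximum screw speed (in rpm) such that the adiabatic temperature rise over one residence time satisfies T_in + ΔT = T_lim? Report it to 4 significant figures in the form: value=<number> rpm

value=17.08 rpm

Convert throughput: Q = 22.8 kg/h = 22.8/3600 = 0.00633333 kg/s
t_res = M / Q_s = 12.54 / 0.00633333 = 1980 s
Convert to metres: D = 0.0636 m, h = 0.00856 m
ΔT_a = T_lim − T_in = 257.5 − 175.4 = 82.1 K
γ̇_max² = ΔT_a·ρ·cp/(η·t_res) = 82.1·1080·2139/(2169·1980) = 44.1624 s⁻²
γ̇_max = √44.1624 = 6.64548 s⁻¹
N_max = γ̇_max·h / (π·D) = 6.64548 · 0.00856 / (π · 0.0636) = 0.284704 rev/s = 17.0822 rpm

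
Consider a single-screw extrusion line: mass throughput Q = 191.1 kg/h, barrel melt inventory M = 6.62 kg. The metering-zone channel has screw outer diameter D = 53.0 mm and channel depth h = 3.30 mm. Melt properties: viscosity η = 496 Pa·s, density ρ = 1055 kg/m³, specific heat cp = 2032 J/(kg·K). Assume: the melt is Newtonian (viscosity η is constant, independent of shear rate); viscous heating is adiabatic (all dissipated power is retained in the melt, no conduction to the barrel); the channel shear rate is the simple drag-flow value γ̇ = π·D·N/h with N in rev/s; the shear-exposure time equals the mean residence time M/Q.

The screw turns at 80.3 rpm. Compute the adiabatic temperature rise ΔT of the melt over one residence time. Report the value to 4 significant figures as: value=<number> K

Throughput in SI: Q_s = 191.1 kg/h ÷ 3600 s/h = 0.0530833 kg/s
Mean residence time: t_res = M/Q_s = 6.62 kg / 0.0530833 kg/s = 124.71 s
Convert to SI: D = 0.053 m, h = 0.0033 m, N = 80.3/60 = 1.33833 rev/s
γ̇ = π·D·N / h = π · 0.053 · 1.33833 / 0.0033 = 67.5268 s⁻¹
ΔT = η·γ̇²·t_res / (ρ·cp) = 496 · (67.5268)² · 124.71 / (1055 · 2032) = 131.57 K

value=131.6 K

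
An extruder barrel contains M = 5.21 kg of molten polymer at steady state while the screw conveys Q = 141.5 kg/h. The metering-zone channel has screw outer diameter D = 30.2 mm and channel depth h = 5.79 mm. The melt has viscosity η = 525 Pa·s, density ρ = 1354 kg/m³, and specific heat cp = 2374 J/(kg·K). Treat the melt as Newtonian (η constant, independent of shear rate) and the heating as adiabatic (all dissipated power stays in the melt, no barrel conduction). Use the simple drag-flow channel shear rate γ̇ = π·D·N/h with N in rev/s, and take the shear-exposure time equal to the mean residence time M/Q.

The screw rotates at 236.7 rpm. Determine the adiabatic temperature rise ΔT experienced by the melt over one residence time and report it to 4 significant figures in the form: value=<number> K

value=90.47 K

Convert throughput: Q = 141.5 kg/h = 141.5/3600 = 0.0393056 kg/s
t_res = M / Q_s = 5.21 / 0.0393056 = 132.551 s
D = 30.2 mm = 0.0302 m;  h = 5.79 mm = 0.00579 m;  N = 236.7 rpm / 60 = 3.945 rev/s
Shear rate: γ̇ = πDN/h = π·0.0302·3.945/0.00579 = 64.6436 s⁻¹
ΔT = η·γ̇²·t_res / (ρ·cp) = 525 · (64.6436)² · 132.551 / (1354 · 2374) = 90.4678 K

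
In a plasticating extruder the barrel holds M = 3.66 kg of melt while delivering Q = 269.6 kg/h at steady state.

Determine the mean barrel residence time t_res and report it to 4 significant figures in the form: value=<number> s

value=48.87 s

Convert throughput: Q = 269.6 kg/h = 269.6/3600 = 0.0748889 kg/s
Mean residence time: t_res = M/Q_s = 3.66 kg / 0.0748889 kg/s = 48.8724 s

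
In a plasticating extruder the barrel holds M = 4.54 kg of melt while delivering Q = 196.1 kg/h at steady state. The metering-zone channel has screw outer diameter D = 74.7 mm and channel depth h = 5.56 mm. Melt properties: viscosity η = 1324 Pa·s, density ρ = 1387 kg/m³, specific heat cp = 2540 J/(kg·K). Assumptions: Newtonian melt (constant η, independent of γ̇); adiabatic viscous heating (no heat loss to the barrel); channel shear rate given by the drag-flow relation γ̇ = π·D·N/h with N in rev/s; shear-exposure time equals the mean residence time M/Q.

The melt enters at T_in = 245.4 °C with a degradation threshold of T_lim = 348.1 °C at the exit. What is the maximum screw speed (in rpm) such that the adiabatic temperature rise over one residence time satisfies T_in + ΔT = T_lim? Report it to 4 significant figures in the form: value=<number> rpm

Throughput in SI: Q_s = 196.1 kg/h ÷ 3600 s/h = 0.0544722 kg/s
t_res = M / Q_s = 4.54 ÷ 0.0544722 = 83.3452 s
Convert to metres: D = 0.0747 m, h = 0.00556 m
ΔT_a = T_lim − T_in = 348.1 °C − 245.4 °C = 102.7 K
γ̇_max² = ΔT_a·ρ·cp / (η·t_res) = [102.7 × 1387 × 2540] / [1324 × 83.3452] = 3278.78 s⁻²
γ̇_max = sqrt(3278.78) = 57.2606 s⁻¹
Solve γ̇ = πDN/h for N: N_max = γ̇_max·h/(π·D) = 57.2606 × 0.00556 / (π × 0.0747) = 1.35663 rev/s = 81.3976 rpm

value=81.40 rpm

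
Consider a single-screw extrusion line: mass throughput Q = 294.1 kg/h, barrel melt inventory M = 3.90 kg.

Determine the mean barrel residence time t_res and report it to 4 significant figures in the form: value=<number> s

value=47.74 s

Q_s = Q / 3600 = 294.1 / 3600 = 0.0816944 kg/s
Mean residence time: t_res = M/Q_s = 3.90 kg / 0.0816944 kg/s = 47.7389 s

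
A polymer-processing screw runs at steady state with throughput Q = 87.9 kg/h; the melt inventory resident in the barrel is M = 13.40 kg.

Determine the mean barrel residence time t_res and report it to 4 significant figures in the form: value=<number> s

value=548.8 s

Convert throughput: Q = 87.9 kg/h = 87.9/3600 = 0.0244167 kg/s
t_res = M / Q_s = 13.40 / 0.0244167 = 548.805 s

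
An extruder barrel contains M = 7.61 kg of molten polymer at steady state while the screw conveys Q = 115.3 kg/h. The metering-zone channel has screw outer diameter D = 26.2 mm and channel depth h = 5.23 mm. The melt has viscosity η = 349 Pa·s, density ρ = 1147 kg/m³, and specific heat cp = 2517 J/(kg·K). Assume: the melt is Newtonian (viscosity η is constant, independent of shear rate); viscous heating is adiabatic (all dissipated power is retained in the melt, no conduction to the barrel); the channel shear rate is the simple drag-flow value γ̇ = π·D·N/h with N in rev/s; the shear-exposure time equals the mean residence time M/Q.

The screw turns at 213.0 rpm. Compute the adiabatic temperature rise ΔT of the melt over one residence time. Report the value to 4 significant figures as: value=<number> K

value=89.66 K

Q_s = Q / 3600 = 115.3 / 3600 = 0.0320278 kg/s
t_res = M / Q_s = 7.61 / 0.0320278 = 237.606 s
Convert to SI: D = 0.0262 m, h = 0.00523 m, N = 213.0/60 = 3.55 rev/s
γ̇ = π D N / h = (π)(0.0262)(3.55) / 0.00523 = 55.8699 s⁻¹
ΔT = η·γ̇²·t_res/(ρ·cp) = [349 × 55.8699² × 237.606] / [1147 × 2517] = 89.6587 K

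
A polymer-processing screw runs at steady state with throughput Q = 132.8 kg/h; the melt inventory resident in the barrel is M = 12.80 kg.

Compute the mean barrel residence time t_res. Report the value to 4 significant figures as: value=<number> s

value=347.0 s

Throughput in SI: Q_s = 132.8 kg/h ÷ 3600 s/h = 0.0368889 kg/s
Mean residence time: t_res = M/Q_s = 12.80 kg / 0.0368889 kg/s = 346.988 s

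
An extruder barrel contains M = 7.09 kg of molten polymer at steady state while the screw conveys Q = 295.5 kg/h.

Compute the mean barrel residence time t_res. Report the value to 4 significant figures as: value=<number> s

Convert throughput: Q = 295.5 kg/h = 295.5/3600 = 0.0820833 kg/s
Mean residence time: t_res = M/Q_s = 7.09 kg / 0.0820833 kg/s = 86.3756 s

value=86.38 s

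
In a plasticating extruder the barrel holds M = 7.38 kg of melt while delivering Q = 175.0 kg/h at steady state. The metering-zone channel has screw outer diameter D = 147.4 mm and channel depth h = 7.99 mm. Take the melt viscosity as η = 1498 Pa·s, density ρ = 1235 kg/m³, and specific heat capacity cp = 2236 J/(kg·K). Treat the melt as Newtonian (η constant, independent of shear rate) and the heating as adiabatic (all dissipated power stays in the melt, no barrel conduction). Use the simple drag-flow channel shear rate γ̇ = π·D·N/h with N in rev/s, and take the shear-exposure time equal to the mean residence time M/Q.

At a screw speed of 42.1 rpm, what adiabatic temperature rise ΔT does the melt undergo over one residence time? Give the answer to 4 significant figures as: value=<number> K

value=136.2 K

Throughput in SI: Q_s = 175.0 kg/h ÷ 3600 s/h = 0.0486111 kg/s
Mean residence time: t_res = M/Q_s = 7.38 kg / 0.0486111 kg/s = 151.817 s
Geometry in metres: D = 147.4 mm → 0.1474 m, h = 7.99 mm → 0.00799 m; screw speed N = 42.1 rpm = 0.701667 rev/s
Shear rate: γ̇ = πDN/h = π·0.1474·0.701667/0.00799 = 40.666 s⁻¹
ΔT = η·γ̇²·t_res / (ρ·cp) = 1498 · (40.666)² · 151.817 / (1235 · 2236) = 136.194 K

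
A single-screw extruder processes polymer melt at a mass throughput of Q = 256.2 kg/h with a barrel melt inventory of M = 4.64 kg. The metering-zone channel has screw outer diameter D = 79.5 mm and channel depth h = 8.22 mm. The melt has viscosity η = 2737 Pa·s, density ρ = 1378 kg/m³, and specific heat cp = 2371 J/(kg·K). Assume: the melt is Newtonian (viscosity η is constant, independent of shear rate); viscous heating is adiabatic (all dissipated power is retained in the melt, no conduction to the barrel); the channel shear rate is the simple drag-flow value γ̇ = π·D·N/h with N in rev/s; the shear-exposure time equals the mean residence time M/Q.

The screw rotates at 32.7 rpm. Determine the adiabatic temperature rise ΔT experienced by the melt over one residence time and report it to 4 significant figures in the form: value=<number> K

value=14.98 K

Q_s = Q / 3600 = 256.2 / 3600 = 0.0711667 kg/s
t_res = M / Q_s = 4.64 / 0.0711667 = 65.1991 s
Convert to SI: D = 0.0795 m, h = 0.00822 m, N = 32.7/60 = 0.545 rev/s
Shear rate: γ̇ = πDN/h = π·0.0795·0.545/0.00822 = 16.5593 s⁻¹
Adiabatic rise: ΔT = η γ̇² t_res / (ρ cp) = 2737·(16.5593)²·65.1991 / (1378·2371) = 14.9768 K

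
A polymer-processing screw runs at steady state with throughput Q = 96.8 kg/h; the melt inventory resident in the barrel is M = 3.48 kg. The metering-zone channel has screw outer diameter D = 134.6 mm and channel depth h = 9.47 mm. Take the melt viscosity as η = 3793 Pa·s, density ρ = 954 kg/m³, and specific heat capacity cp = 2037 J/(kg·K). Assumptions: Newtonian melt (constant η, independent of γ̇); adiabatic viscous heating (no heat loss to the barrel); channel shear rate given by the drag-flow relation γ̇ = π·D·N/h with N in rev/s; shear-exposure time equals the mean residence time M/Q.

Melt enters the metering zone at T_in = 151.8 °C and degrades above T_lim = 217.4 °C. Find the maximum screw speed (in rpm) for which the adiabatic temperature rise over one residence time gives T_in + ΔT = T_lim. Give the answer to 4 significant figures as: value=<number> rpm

value=21.65 rpm

Q_s = Q / 3600 = 96.8 / 3600 = 0.0268889 kg/s
Mean residence time: t_res = M/Q_s = 3.48 kg / 0.0268889 kg/s = 129.421 s
Geometry in SI: D = 134.6 mm → 0.1346 m, h = 9.47 mm → 0.00947 m
ΔT_a = T_lim − T_in = 217.4 − 151.8 = 65.6 K
γ̇_max² = ΔT_a·ρ·cp / (η·t_res) = [65.6 × 954 × 2037] / [3793 × 129.421] = 259.689 s⁻²
γ̇_max = sqrt(259.689) = 16.1149 s⁻¹
N_max = γ̇_max h / (πD) = 16.1149·0.00947/(π·0.1346) = 0.360896 rev/s → ×60 = 21.6538 rpm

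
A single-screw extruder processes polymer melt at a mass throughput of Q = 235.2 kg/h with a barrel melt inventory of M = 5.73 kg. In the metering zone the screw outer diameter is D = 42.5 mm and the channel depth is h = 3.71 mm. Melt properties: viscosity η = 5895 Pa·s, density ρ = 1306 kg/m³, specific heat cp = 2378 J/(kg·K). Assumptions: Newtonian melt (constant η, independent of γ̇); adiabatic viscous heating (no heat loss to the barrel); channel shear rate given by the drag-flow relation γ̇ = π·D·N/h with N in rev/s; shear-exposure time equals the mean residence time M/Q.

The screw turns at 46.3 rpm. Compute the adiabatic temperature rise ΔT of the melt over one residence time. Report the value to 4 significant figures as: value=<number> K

value=128.4 K

Q_s = Q / 3600 = 235.2 / 3600 = 0.0653333 kg/s
t_res = M / Q_s = 5.73 ÷ 0.0653333 = 87.7041 s
Convert to SI: D = 0.0425 m, h = 0.00371 m, N = 46.3/60 = 0.771667 rev/s
γ̇ = π D N / h = (π)(0.0425)(0.771667) / 0.00371 = 27.7712 s⁻¹
Adiabatic rise: ΔT = η γ̇² t_res / (ρ cp) = 5895·(27.7712)²·87.7041 / (1306·2378) = 128.392 K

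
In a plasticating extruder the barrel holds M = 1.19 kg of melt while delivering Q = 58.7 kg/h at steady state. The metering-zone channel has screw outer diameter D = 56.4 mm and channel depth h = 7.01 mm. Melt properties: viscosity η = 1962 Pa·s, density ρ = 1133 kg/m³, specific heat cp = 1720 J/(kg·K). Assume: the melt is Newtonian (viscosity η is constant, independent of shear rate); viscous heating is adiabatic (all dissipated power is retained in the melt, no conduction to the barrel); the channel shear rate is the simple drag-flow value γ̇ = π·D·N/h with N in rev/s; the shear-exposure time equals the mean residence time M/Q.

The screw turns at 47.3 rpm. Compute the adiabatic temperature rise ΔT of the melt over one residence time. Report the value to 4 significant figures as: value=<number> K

value=29.17 K

Throughput in SI: Q_s = 58.7 kg/h ÷ 3600 s/h = 0.0163056 kg/s
t_res = M / Q_s = 1.19 ÷ 0.0163056 = 72.9813 s
Geometry in metres: D = 56.4 mm → 0.0564 m, h = 7.01 mm → 0.00701 m; screw speed N = 47.3 rpm = 0.788333 rev/s
Shear rate: γ̇ = πDN/h = π·0.0564·0.788333/0.00701 = 19.926 s⁻¹
Adiabatic rise: ΔT = η γ̇² t_res / (ρ cp) = 1962·(19.926)²·72.9813 / (1133·1720) = 29.1738 K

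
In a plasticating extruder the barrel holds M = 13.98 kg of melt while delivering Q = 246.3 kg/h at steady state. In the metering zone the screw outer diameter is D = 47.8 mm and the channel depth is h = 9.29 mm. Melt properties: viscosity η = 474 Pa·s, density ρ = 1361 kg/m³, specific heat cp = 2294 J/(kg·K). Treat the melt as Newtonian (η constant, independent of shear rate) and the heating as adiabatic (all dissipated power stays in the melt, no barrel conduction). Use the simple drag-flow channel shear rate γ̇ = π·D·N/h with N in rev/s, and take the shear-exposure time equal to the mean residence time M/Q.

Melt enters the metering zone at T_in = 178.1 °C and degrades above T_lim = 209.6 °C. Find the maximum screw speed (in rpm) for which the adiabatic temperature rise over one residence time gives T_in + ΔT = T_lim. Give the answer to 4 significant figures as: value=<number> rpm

value=118.3 rpm

Convert throughput: Q = 246.3 kg/h = 246.3/3600 = 0.0684167 kg/s
Mean residence time: t_res = M/Q_s = 13.98 kg / 0.0684167 kg/s = 204.336 s
Geometry in SI: D = 47.8 mm → 0.0478 m, h = 9.29 mm → 0.00929 m
Allowable rise: ΔT_a = T_lim − T_in = 209.6 − 178.1 = 31.5 K
γ̇_max² = ΔT_a·ρ·cp / (η·t_res) = [31.5 × 1361 × 2294] / [474 × 204.336] = 1015.4 s⁻²
Take the square root: γ̇_max = √(1015.4) = 31.8654 s⁻¹
N_max = γ̇_max·h / (π·D) = 31.8654 · 0.00929 / (π · 0.0478) = 1.97132 rev/s = 118.279 rpm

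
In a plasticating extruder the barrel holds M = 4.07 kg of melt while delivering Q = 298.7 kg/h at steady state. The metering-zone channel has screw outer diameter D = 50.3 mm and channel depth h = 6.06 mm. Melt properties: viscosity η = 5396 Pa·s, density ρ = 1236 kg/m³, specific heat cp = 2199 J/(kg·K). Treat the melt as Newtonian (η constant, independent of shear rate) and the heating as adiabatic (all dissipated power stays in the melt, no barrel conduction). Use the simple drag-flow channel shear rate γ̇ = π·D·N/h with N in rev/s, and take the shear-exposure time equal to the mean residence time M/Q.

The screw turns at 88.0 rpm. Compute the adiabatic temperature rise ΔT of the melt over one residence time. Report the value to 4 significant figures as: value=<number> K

Q_s = Q / 3600 = 298.7 / 3600 = 0.0829722 kg/s
t_res = M / Q_s = 4.07 ÷ 0.0829722 = 49.0526 s
Geometry in metres: D = 50.3 mm → 0.0503 m, h = 6.06 mm → 0.00606 m; screw speed N = 88.0 rpm = 1.46667 rev/s
γ̇ = π D N / h = (π)(0.0503)(1.46667) / 0.00606 = 38.2452 s⁻¹
Adiabatic rise: ΔT = η γ̇² t_res / (ρ cp) = 5396·(38.2452)²·49.0526 / (1236·2199) = 142.444 K

value=142.4 K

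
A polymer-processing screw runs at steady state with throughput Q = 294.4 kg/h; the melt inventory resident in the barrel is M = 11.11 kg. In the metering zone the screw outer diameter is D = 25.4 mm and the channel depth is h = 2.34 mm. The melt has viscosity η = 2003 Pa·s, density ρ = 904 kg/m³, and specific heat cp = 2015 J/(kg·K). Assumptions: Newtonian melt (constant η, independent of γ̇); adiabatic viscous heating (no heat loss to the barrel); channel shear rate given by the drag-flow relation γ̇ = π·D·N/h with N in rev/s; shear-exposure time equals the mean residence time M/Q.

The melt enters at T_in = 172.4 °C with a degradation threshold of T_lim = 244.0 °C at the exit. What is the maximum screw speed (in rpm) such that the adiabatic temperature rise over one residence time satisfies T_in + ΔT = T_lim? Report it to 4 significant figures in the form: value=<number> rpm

Q_s = Q / 3600 = 294.4 / 3600 = 0.0817778 kg/s
t_res = M / Q_s = 11.11 / 0.0817778 = 135.856 s
D = 25.4 mm = 0.0254 m;  h = 2.34 mm = 0.00234 m
ΔT_a = T_lim − T_in = 244.0 − 172.4 = 71.6 K
Invert ΔT = ηγ̇²t_res/(ρcp) for γ̇: γ̇_max² = ΔT_a ρ cp / (η t_res) = 71.6·904·2015 / (2003·135.856) = 479.288 s⁻²
γ̇_max = sqrt(479.288) = 21.8927 s⁻¹
N_max = γ̇_max·h / (π·D) = 21.8927 · 0.00234 / (π · 0.0254) = 0.641994 rev/s = 38.5196 rpm

value=38.52 rpm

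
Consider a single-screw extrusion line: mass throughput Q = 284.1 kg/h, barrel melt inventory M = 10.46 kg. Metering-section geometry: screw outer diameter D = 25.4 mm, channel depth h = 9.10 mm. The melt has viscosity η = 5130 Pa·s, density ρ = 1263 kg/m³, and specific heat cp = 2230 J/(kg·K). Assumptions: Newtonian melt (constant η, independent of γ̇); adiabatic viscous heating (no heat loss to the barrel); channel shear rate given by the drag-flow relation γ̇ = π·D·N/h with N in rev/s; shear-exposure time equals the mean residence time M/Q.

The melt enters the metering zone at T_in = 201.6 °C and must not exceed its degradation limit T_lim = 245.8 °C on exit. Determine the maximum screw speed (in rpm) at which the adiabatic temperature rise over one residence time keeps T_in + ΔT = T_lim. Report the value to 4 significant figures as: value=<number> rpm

Q_s = Q / 3600 = 284.1 / 3600 = 0.0789167 kg/s
t_res = M / Q_s = 10.46 / 0.0789167 = 132.545 s
Convert to metres: D = 0.0254 m, h = 0.0091 m
ΔT_a = T_lim − T_in = 245.8 °C − 201.6 °C = 44.2 K
Invert ΔT = ηγ̇²t_res/(ρcp) for γ̇: γ̇_max² = ΔT_a ρ cp / (η t_res) = 44.2·1263·2230 / (5130·132.545) = 183.084 s⁻²
γ̇_max = √183.084 = 13.5309 s⁻¹
N_max = γ̇_max·h / (π·D) = 13.5309 · 0.0091 / (π · 0.0254) = 1.54306 rev/s = 92.5836 rpm

value=92.58 rpm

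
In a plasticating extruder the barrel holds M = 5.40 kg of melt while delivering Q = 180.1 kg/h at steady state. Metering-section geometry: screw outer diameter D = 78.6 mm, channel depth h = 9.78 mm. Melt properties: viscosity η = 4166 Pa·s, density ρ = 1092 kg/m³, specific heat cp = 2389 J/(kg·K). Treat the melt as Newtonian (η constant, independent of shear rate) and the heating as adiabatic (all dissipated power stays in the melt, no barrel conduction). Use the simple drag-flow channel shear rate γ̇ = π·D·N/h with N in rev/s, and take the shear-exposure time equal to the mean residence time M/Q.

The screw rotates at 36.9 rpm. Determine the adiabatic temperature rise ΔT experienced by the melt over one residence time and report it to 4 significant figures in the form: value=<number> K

Q_s = Q / 3600 = 180.1 / 3600 = 0.0500278 kg/s
t_res = M / Q_s = 5.40 ÷ 0.0500278 = 107.94 s
Convert to SI: D = 0.0786 m, h = 0.00978 m, N = 36.9/60 = 0.615 rev/s
γ̇ = π·D·N / h = π · 0.0786 · 0.615 / 0.00978 = 15.5278 s⁻¹
Adiabatic rise: ΔT = η γ̇² t_res / (ρ cp) = 4166·(15.5278)²·107.94 / (1092·2389) = 41.5605 K

value=41.56 K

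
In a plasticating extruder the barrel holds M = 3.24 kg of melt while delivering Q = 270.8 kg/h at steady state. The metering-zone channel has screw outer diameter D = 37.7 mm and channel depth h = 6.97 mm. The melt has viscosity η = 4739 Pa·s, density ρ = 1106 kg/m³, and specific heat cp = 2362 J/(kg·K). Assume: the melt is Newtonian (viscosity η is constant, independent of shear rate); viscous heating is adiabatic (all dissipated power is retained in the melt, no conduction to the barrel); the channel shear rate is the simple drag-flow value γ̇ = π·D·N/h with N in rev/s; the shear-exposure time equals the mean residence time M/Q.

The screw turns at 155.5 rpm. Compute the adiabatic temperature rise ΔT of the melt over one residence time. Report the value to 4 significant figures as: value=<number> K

value=151.5 K

Throughput in SI: Q_s = 270.8 kg/h ÷ 3600 s/h = 0.0752222 kg/s
Mean residence time: t_res = M/Q_s = 3.24 kg / 0.0752222 kg/s = 43.0724 s
Convert to SI: D = 0.0377 m, h = 0.00697 m, N = 155.5/60 = 2.59167 rev/s
γ̇ = π D N / h = (π)(0.0377)(2.59167) / 0.00697 = 44.039 s⁻¹
ΔT = η·γ̇²·t_res / (ρ·cp) = 4739 · (44.039)² · 43.0724 / (1106 · 2362) = 151.539 K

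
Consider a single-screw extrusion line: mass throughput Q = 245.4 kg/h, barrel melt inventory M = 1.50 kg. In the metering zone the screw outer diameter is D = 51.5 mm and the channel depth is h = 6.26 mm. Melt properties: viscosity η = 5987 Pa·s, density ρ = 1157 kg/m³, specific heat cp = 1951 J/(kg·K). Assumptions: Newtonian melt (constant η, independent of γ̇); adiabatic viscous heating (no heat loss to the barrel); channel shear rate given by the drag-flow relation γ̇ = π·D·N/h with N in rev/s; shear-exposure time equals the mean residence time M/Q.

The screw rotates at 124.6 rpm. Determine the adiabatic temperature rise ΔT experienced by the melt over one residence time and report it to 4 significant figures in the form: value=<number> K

value=168.1 K

Convert throughput: Q = 245.4 kg/h = 245.4/3600 = 0.0681667 kg/s
Mean residence time: t_res = M/Q_s = 1.50 kg / 0.0681667 kg/s = 22.0049 s
D = 51.5 mm = 0.0515 m;  h = 6.26 mm = 0.00626 m;  N = 124.6 rpm / 60 = 2.07667 rev/s
γ̇ = π·D·N / h = π · 0.0515 · 2.07667 / 0.00626 = 53.6722 s⁻¹
Adiabatic rise: ΔT = η γ̇² t_res / (ρ cp) = 5987·(53.6722)²·22.0049 / (1157·1951) = 168.127 K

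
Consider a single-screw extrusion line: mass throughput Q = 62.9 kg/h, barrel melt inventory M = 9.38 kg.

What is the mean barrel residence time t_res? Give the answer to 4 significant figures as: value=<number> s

value=536.9 s

Convert throughput: Q = 62.9 kg/h = 62.9/3600 = 0.0174722 kg/s
t_res = M / Q_s = 9.38 ÷ 0.0174722 = 536.852 s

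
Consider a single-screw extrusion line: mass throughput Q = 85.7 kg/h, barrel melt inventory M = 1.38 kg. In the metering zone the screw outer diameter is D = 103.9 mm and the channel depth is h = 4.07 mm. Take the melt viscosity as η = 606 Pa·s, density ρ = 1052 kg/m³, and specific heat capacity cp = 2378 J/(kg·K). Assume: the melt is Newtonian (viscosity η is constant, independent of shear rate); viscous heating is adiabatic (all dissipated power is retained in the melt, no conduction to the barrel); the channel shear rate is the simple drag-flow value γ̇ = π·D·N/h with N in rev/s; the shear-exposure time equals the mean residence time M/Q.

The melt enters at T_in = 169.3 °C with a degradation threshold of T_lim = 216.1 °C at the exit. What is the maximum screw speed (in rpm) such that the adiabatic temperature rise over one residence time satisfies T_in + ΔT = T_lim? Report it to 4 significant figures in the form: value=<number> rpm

value=43.19 rpm

Q_s = Q / 3600 = 85.7 / 3600 = 0.0238056 kg/s
t_res = M / Q_s = 1.38 ÷ 0.0238056 = 57.9697 s
Convert to metres: D = 0.1039 m, h = 0.00407 m
ΔT_a = T_lim − T_in = 216.1 − 169.3 = 46.8 K
γ̇_max² = ΔT_a·ρ·cp / (η·t_res) = [46.8 × 1052 × 2378] / [606 × 57.9697] = 3332.73 s⁻²
γ̇_max = √3332.73 = 57.7298 s⁻¹
Solve γ̇ = πDN/h for N: N_max = γ̇_max·h/(π·D) = 57.7298 × 0.00407 / (π × 0.1039) = 0.719828 rev/s = 43.1897 rpm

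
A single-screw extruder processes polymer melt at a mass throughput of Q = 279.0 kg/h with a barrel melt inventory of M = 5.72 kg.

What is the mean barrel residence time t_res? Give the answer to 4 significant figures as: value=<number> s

Convert throughput: Q = 279.0 kg/h = 279.0/3600 = 0.0775 kg/s
Mean residence time: t_res = M/Q_s = 5.72 kg / 0.0775 kg/s = 73.8065 s

value=73.81 s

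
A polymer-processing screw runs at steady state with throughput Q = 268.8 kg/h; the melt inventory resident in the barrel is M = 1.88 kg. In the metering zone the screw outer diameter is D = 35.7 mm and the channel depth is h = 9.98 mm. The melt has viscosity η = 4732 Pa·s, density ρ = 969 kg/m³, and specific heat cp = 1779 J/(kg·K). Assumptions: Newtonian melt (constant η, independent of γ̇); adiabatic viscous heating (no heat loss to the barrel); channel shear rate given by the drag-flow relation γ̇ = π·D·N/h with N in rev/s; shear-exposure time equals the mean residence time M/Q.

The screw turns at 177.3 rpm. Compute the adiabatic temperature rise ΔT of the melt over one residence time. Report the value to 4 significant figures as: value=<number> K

value=76.22 K

Convert throughput: Q = 268.8 kg/h = 268.8/3600 = 0.0746667 kg/s
t_res = M / Q_s = 1.88 ÷ 0.0746667 = 25.1786 s
D = 35.7 mm = 0.0357 m;  h = 9.98 mm = 0.00998 m;  N = 177.3 rpm / 60 = 2.955 rev/s
γ̇ = π D N / h = (π)(0.0357)(2.955) / 0.00998 = 33.2082 s⁻¹
ΔT = η·γ̇²·t_res / (ρ·cp) = 4732 · (33.2082)² · 25.1786 / (969 · 1779) = 76.2195 K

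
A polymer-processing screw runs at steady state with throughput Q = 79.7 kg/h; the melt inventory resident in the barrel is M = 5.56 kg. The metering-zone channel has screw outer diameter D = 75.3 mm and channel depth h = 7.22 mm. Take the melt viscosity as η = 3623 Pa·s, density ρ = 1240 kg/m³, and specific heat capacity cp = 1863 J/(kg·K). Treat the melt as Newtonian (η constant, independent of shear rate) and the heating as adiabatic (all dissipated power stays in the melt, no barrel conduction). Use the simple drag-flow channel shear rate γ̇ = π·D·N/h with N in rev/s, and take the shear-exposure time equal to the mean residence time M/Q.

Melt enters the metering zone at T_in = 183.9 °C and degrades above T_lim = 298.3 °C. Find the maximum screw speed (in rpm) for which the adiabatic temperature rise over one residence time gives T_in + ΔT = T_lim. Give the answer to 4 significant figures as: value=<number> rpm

value=31.21 rpm

Convert throughput: Q = 79.7 kg/h = 79.7/3600 = 0.0221389 kg/s
t_res = M / Q_s = 5.56 / 0.0221389 = 251.142 s
D = 75.3 mm = 0.0753 m;  h = 7.22 mm = 0.00722 m
ΔT_a = T_lim − T_in = 298.3 °C − 183.9 °C = 114.4 K
Invert ΔT = ηγ̇²t_res/(ρcp) for γ̇: γ̇_max² = ΔT_a ρ cp / (η t_res) = 114.4·1240·1863 / (3623·251.142) = 290.451 s⁻²
Take the square root: γ̇_max = √(290.451) = 17.0426 s⁻¹
Solve γ̇ = πDN/h for N: N_max = γ̇_max·h/(π·D) = 17.0426 × 0.00722 / (π × 0.0753) = 0.52015 rev/s = 31.209 rpm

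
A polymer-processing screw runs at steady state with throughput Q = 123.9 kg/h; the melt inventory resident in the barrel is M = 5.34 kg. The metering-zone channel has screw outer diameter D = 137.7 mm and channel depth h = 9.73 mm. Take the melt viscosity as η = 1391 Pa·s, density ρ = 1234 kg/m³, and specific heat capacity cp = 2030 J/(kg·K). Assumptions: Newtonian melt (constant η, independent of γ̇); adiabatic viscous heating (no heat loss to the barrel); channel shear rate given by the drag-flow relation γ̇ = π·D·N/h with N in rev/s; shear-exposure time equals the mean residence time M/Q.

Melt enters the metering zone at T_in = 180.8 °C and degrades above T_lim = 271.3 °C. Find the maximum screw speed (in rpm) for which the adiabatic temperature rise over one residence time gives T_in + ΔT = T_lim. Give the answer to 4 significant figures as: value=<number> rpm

Q_s = Q / 3600 = 123.9 / 3600 = 0.0344167 kg/s
t_res = M / Q_s = 5.34 ÷ 0.0344167 = 155.157 s
D = 137.7 mm = 0.1377 m;  h = 9.73 mm = 0.00973 m
ΔT_a = T_lim − T_in = 271.3 °C − 180.8 °C = 90.5 K
γ̇_max² = ΔT_a·ρ·cp / (η·t_res) = [90.5 × 1234 × 2030] / [1391 × 155.157] = 1050.41 s⁻²
γ̇_max = sqrt(1050.41) = 32.4101 s⁻¹
N_max = γ̇_max·h / (π·D) = 32.4101 · 0.00973 / (π · 0.1377) = 0.728969 rev/s = 43.7381 rpm

value=43.74 rpm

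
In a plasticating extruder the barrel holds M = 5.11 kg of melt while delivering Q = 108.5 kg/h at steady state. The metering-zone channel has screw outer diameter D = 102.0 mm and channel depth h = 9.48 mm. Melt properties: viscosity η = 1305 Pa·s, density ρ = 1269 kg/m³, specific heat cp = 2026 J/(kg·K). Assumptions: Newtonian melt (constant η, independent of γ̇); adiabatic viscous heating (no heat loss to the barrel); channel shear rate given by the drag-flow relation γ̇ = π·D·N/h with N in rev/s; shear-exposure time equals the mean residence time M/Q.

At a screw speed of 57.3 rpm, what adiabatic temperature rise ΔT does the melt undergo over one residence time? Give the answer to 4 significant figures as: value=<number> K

Throughput in SI: Q_s = 108.5 kg/h ÷ 3600 s/h = 0.0301389 kg/s
t_res = M / Q_s = 5.11 / 0.0301389 = 169.548 s
Geometry in metres: D = 102.0 mm → 0.102 m, h = 9.48 mm → 0.00948 m; screw speed N = 57.3 rpm = 0.955 rev/s
γ̇ = π·D·N / h = π · 0.102 · 0.955 / 0.00948 = 32.2809 s⁻¹
ΔT = η·γ̇²·t_res/(ρ·cp) = [1305 × 32.2809² × 169.548] / [1269 × 2026] = 89.6795 K

value=89.68 K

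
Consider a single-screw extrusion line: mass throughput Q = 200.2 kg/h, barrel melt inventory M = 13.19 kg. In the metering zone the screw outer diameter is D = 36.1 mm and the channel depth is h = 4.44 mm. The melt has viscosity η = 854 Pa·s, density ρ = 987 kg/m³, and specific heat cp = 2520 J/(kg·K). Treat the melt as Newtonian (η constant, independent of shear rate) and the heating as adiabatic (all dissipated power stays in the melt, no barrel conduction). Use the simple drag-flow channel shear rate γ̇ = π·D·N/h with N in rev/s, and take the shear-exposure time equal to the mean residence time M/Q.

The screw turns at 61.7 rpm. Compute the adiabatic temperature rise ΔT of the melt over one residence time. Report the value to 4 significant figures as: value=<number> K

value=56.19 K

Throughput in SI: Q_s = 200.2 kg/h ÷ 3600 s/h = 0.0556111 kg/s
t_res = M / Q_s = 13.19 / 0.0556111 = 237.183 s
Geometry in metres: D = 36.1 mm → 0.0361 m, h = 4.44 mm → 0.00444 m; screw speed N = 61.7 rpm = 1.02833 rev/s
γ̇ = π·D·N / h = π · 0.0361 · 1.02833 / 0.00444 = 26.2669 s⁻¹
ΔT = η·γ̇²·t_res/(ρ·cp) = [854 × 26.2669² × 237.183] / [987 × 2520] = 56.1875 K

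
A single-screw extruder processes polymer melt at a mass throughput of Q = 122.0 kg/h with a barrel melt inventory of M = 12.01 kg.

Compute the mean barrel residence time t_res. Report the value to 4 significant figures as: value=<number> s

Q_s = Q / 3600 = 122.0 / 3600 = 0.0338889 kg/s
Mean residence time: t_res = M/Q_s = 12.01 kg / 0.0338889 kg/s = 354.393 s

value=354.4 s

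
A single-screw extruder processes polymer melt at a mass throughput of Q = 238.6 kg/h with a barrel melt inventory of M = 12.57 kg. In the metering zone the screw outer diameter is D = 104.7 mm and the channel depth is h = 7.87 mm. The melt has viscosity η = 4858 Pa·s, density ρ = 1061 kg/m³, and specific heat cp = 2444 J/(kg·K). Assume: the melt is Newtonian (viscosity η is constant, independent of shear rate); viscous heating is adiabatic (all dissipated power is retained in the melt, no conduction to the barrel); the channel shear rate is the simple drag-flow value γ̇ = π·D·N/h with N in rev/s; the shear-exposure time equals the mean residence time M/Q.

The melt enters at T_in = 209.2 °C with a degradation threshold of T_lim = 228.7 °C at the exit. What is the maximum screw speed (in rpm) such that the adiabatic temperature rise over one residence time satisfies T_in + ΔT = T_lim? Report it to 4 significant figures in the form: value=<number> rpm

value=10.64 rpm

Q_s = Q / 3600 = 238.6 / 3600 = 0.0662778 kg/s
t_res = M / Q_s = 12.57 ÷ 0.0662778 = 189.656 s
Convert to metres: D = 0.1047 m, h = 0.00787 m
ΔT_a = T_lim − T_in = 228.7 − 209.2 = 19.5 K
γ̇_max² = ΔT_a·ρ·cp/(η·t_res) = 19.5·1061·2444/(4858·189.656) = 54.8815 s⁻²
γ̇_max = √54.8815 = 7.40821 s⁻¹
N_max = γ̇_max·h / (π·D) = 7.40821 · 0.00787 / (π · 0.1047) = 0.177252 rev/s = 10.6351 rpm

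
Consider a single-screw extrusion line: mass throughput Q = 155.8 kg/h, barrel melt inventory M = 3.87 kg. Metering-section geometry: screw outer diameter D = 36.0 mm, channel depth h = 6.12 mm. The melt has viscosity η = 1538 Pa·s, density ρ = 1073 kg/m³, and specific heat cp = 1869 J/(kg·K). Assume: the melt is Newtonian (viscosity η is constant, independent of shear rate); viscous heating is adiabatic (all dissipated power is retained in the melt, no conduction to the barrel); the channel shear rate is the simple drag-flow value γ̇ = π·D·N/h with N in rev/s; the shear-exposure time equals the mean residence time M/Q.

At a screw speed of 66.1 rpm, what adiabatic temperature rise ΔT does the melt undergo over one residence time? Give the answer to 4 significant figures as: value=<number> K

value=28.42 K

Throughput in SI: Q_s = 155.8 kg/h ÷ 3600 s/h = 0.0432778 kg/s
t_res = M / Q_s = 3.87 ÷ 0.0432778 = 89.4223 s
Convert to SI: D = 0.036 m, h = 0.00612 m, N = 66.1/60 = 1.10167 rev/s
γ̇ = π·D·N / h = π · 0.036 · 1.10167 / 0.00612 = 20.3588 s⁻¹
Adiabatic rise: ΔT = η γ̇² t_res / (ρ cp) = 1538·(20.3588)²·89.4223 / (1073·1869) = 28.4247 K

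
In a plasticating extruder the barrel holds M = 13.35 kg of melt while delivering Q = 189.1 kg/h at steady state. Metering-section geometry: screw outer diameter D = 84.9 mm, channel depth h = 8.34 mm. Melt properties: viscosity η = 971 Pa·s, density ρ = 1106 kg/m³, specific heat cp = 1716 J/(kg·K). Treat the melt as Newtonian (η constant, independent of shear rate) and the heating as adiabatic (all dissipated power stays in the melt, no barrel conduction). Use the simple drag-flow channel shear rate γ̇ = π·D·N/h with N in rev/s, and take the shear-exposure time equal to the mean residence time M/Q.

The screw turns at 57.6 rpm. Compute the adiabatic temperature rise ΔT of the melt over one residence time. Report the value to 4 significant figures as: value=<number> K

Convert throughput: Q = 189.1 kg/h = 189.1/3600 = 0.0525278 kg/s
t_res = M / Q_s = 13.35 / 0.0525278 = 254.151 s
Convert to SI: D = 0.0849 m, h = 0.00834 m, N = 57.6/60 = 0.96 rev/s
Shear rate: γ̇ = πDN/h = π·0.0849·0.96/0.00834 = 30.7017 s⁻¹
Adiabatic rise: ΔT = η γ̇² t_res / (ρ cp) = 971·(30.7017)²·254.151 / (1106·1716) = 122.564 K

value=122.6 K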